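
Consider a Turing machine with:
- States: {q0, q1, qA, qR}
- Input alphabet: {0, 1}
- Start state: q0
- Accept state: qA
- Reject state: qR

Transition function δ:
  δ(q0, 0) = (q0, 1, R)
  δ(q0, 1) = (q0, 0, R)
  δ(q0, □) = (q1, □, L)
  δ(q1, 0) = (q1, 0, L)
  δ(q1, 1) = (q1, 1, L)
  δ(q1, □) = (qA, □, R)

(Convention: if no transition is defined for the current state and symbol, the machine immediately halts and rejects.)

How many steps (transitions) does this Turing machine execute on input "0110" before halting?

Execution trace:
Initial: [q0]0110
Step 1: δ(q0, 0) = (q0, 1, R) → 1[q0]110
Step 2: δ(q0, 1) = (q0, 0, R) → 10[q0]10
Step 3: δ(q0, 1) = (q0, 0, R) → 100[q0]0
Step 4: δ(q0, 0) = (q0, 1, R) → 1001[q0]□
Step 5: δ(q0, □) = (q1, □, L) → 100[q1]1□
Step 6: δ(q1, 1) = (q1, 1, L) → 10[q1]01□
Step 7: δ(q1, 0) = (q1, 0, L) → 1[q1]001□
Step 8: δ(q1, 0) = (q1, 0, L) → [q1]1001□
Step 9: δ(q1, 1) = (q1, 1, L) → [q1]□1001□
Step 10: δ(q1, □) = (qA, □, R) → □[qA]1001□

The machine reaches the accept state qA and halts.

The machine executed 10 steps before halting.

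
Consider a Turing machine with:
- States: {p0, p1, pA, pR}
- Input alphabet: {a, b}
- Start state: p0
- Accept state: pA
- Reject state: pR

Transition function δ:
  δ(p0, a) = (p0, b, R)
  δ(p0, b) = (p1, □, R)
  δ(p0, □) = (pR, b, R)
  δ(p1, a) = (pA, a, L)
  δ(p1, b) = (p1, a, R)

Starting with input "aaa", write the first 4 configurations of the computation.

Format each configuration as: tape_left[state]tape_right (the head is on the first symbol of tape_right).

Transitions applied:
Step 1: δ(p0, a) = (p0, b, R)
Step 2: δ(p0, a) = (p0, b, R)
Step 3: δ(p0, a) = (p0, b, R)

The first 4 configurations are:
[p0]aaa ⊢ b[p0]aa ⊢ bb[p0]a ⊢ bbb[p0]□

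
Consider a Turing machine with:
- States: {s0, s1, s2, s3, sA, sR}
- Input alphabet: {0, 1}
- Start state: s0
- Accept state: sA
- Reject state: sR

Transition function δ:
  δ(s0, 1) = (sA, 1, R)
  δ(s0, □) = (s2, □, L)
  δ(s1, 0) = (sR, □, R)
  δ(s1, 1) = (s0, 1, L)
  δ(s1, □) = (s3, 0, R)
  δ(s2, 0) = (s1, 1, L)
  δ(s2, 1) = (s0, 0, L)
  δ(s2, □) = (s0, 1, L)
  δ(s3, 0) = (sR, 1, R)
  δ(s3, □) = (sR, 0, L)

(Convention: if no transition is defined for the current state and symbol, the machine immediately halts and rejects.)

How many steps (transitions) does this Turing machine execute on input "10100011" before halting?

Execution trace:
Initial: [s0]10100011
Step 1: δ(s0, 1) = (sA, 1, R) → 1[sA]0100011

The machine reaches the accept state sA and halts.

The machine executed 1 step before halting.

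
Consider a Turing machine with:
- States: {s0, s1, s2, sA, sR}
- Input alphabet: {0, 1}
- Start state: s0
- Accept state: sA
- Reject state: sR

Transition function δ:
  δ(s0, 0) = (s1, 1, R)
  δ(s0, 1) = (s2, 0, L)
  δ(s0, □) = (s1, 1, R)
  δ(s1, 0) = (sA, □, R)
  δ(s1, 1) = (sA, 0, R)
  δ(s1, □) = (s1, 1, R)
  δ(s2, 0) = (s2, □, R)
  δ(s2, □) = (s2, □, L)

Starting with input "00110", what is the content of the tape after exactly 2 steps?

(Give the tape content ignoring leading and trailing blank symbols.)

Execution trace:
Initial: [s0]00110
Step 1: δ(s0, 0) = (s1, 1, R) → 1[s1]0110
Step 2: δ(s1, 0) = (sA, □, R) → 1□[sA]110

The machine reaches the accept state sA and halts.

After 2 steps, the tape (ignoring leading/trailing blanks) is: 1□110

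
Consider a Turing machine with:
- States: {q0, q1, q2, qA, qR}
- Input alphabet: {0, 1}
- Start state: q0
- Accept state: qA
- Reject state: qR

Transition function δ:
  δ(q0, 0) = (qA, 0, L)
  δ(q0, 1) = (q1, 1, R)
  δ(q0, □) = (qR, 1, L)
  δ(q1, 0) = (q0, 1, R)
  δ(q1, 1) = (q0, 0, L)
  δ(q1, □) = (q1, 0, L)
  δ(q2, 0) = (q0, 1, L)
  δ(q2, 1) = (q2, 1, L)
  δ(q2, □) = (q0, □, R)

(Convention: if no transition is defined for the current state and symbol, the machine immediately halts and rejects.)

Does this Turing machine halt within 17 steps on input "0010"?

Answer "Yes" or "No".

Execution trace:
Initial: [q0]0010
Step 1: δ(q0, 0) = (qA, 0, L) → [qA]□0010

The machine reaches the accept state qA and halts.
The machine halted after 1 step (within the 17-step bound).

Answer: Yes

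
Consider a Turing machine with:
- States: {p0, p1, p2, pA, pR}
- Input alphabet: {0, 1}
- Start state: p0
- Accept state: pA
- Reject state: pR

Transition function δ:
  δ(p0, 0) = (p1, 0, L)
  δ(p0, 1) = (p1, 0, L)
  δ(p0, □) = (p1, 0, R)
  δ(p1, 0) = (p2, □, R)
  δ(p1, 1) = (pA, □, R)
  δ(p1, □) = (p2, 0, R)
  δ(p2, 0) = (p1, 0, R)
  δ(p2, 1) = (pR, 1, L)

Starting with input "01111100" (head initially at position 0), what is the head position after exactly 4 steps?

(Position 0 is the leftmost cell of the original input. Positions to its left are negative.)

Execution trace (head position shown):
Step 0: [p0]01111100  (head at position 0)
Step 1: move left → [p1]□01111100  (head at position -1)
Step 2: move right → 0[p2]01111100  (head at position 0)
Step 3: move right → 00[p1]1111100  (head at position 1)
Step 4: move right → 00□[pA]111100  (head at position 2)

After 4 steps, the head is at position 2.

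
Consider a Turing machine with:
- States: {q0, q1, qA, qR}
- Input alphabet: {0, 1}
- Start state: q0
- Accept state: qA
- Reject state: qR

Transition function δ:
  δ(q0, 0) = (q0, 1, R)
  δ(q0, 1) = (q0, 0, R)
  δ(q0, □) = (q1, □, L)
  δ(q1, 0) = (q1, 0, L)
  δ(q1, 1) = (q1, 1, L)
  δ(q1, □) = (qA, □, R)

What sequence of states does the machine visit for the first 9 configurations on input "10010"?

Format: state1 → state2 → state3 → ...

Execution trace:
Initial: [q0]10010
Step 1: δ(q0, 1) = (q0, 0, R) → 0[q0]0010
Step 2: δ(q0, 0) = (q0, 1, R) → 01[q0]010
Step 3: δ(q0, 0) = (q0, 1, R) → 011[q0]10
Step 4: δ(q0, 1) = (q0, 0, R) → 0110[q0]0
Step 5: δ(q0, 0) = (q0, 1, R) → 01101[q0]□
Step 6: δ(q0, □) = (q1, □, L) → 0110[q1]1□
Step 7: δ(q1, 1) = (q1, 1, L) → 011[q1]01□
Step 8: δ(q1, 0) = (q1, 0, L) → 01[q1]101□

State sequence: q0 → q0 → q0 → q0 → q0 → q0 → q1 → q1 → q1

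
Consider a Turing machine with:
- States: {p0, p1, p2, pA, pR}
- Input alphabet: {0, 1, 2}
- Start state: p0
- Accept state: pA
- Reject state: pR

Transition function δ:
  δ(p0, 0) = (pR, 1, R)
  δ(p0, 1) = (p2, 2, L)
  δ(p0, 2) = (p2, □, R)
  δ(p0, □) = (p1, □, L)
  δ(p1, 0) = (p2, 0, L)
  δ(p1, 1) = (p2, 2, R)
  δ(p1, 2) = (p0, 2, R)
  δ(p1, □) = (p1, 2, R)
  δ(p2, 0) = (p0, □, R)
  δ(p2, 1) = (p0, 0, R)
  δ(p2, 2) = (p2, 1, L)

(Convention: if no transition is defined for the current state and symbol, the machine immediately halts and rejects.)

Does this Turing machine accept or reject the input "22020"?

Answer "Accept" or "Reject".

Execution trace:
Initial: [p0]22020
Step 1: δ(p0, 2) = (p2, □, R) → □[p2]2020
Step 2: δ(p2, 2) = (p2, 1, L) → [p2]□1020

No transition is defined for δ(p2, □). By convention the machine halts and rejects.

Answer: Reject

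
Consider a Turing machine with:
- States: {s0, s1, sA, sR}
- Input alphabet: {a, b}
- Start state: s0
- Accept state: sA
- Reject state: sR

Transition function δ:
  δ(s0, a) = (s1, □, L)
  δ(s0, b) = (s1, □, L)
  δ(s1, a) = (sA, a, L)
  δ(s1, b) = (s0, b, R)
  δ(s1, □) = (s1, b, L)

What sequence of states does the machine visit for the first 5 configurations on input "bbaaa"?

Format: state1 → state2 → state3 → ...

Execution trace:
Initial: [s0]bbaaa
Step 1: δ(s0, b) = (s1, □, L) → [s1]□□baaa
Step 2: δ(s1, □) = (s1, b, L) → [s1]□b□baaa
Step 3: δ(s1, □) = (s1, b, L) → [s1]□bb□baaa
Step 4: δ(s1, □) = (s1, b, L) → [s1]□bbb□baaa

State sequence: s0 → s1 → s1 → s1 → s1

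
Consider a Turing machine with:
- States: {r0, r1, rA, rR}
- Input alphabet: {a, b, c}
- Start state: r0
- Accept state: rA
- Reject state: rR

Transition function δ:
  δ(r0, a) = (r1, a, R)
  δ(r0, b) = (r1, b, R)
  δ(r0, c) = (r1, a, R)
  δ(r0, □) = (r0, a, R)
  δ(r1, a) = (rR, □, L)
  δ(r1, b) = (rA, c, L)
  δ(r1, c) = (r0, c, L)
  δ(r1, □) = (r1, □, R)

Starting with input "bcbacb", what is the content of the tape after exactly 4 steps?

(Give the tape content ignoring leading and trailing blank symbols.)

Execution trace:
Initial: [r0]bcbacb
Step 1: δ(r0, b) = (r1, b, R) → b[r1]cbacb
Step 2: δ(r1, c) = (r0, c, L) → [r0]bcbacb
Step 3: δ(r0, b) = (r1, b, R) → b[r1]cbacb
Step 4: δ(r1, c) = (r0, c, L) → [r0]bcbacb

After 4 steps, the tape (ignoring leading/trailing blanks) is: bcbacb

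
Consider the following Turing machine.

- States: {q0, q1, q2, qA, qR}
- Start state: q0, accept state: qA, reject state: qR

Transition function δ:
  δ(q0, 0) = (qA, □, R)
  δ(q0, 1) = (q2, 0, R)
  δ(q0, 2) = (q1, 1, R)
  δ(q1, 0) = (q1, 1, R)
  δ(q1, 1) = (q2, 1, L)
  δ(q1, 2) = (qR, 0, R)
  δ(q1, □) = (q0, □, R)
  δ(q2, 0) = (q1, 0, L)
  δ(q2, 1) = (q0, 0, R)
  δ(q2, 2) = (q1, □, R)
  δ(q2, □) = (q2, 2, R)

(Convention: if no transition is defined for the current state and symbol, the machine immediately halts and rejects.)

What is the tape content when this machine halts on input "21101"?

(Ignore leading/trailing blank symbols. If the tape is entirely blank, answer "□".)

Execution trace:
Initial: [q0]21101
Step 1: δ(q0, 2) = (q1, 1, R) → 1[q1]1101
Step 2: δ(q1, 1) = (q2, 1, L) → [q2]11101
Step 3: δ(q2, 1) = (q0, 0, R) → 0[q0]1101
Step 4: δ(q0, 1) = (q2, 0, R) → 00[q2]101
Step 5: δ(q2, 1) = (q0, 0, R) → 000[q0]01
Step 6: δ(q0, 0) = (qA, □, R) → 000□[qA]1

The machine reaches the accept state qA and halts.

Final tape (ignoring leading/trailing blanks): 000□1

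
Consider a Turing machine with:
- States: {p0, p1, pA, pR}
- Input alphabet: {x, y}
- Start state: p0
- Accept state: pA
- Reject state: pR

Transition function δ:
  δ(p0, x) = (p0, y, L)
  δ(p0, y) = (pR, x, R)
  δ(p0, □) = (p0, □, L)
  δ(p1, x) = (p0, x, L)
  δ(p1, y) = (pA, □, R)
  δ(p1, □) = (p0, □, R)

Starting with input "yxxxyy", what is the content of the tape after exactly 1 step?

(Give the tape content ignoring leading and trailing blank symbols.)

Execution trace:
Initial: [p0]yxxxyy
Step 1: δ(p0, y) = (pR, x, R) → x[pR]xxxyy

The machine reaches the reject state pR and halts.

After 1 step, the tape (ignoring leading/trailing blanks) is: xxxxyy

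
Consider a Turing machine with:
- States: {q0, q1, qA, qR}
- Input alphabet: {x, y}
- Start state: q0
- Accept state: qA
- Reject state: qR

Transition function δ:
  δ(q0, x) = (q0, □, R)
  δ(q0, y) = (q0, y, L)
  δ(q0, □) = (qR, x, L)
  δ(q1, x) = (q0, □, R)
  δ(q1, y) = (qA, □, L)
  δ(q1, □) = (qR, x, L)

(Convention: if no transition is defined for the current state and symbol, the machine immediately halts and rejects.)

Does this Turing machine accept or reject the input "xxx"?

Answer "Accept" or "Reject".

Execution trace:
Initial: [q0]xxx
Step 1: δ(q0, x) = (q0, □, R) → □[q0]xx
Step 2: δ(q0, x) = (q0, □, R) → □□[q0]x
Step 3: δ(q0, x) = (q0, □, R) → □□□[q0]□
Step 4: δ(q0, □) = (qR, x, L) → □□[qR]□x

The machine reaches the reject state qR and halts.

Answer: Reject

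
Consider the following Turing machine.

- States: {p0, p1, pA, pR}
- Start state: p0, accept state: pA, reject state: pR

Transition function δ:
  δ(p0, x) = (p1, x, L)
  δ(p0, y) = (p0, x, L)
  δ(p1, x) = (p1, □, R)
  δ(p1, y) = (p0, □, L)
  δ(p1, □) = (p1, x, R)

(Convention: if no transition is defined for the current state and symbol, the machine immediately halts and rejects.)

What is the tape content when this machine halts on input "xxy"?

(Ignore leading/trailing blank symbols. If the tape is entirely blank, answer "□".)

Execution trace:
Initial: [p0]xxy
Step 1: δ(p0, x) = (p1, x, L) → [p1]□xxy
Step 2: δ(p1, □) = (p1, x, R) → x[p1]xxy
Step 3: δ(p1, x) = (p1, □, R) → x□[p1]xy
Step 4: δ(p1, x) = (p1, □, R) → x□□[p1]y
Step 5: δ(p1, y) = (p0, □, L) → x□[p0]□□

No transition is defined for δ(p0, □). By convention the machine halts and rejects.

Final tape (ignoring leading/trailing blanks): x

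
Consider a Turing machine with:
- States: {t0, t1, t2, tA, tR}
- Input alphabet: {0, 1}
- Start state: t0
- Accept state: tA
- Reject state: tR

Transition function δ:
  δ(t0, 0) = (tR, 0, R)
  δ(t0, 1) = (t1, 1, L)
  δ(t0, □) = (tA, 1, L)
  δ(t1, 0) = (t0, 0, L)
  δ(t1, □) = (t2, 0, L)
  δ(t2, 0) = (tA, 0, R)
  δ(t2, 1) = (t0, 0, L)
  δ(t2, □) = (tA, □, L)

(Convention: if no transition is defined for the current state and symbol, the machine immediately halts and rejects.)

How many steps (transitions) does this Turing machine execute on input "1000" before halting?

Execution trace:
Initial: [t0]1000
Step 1: δ(t0, 1) = (t1, 1, L) → [t1]□1000
Step 2: δ(t1, □) = (t2, 0, L) → [t2]□01000
Step 3: δ(t2, □) = (tA, □, L) → [tA]□□01000

The machine reaches the accept state tA and halts.

The machine executed 3 steps before halting.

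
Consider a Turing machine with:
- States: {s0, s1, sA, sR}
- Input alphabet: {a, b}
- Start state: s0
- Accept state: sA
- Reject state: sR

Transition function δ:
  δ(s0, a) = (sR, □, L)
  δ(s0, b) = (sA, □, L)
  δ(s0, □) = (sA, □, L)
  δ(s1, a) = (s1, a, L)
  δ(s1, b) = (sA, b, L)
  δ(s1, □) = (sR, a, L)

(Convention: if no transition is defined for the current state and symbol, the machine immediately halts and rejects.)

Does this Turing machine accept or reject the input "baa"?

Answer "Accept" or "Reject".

Execution trace:
Initial: [s0]baa
Step 1: δ(s0, b) = (sA, □, L) → [sA]□□aa

The machine reaches the accept state sA and halts.

Answer: Accept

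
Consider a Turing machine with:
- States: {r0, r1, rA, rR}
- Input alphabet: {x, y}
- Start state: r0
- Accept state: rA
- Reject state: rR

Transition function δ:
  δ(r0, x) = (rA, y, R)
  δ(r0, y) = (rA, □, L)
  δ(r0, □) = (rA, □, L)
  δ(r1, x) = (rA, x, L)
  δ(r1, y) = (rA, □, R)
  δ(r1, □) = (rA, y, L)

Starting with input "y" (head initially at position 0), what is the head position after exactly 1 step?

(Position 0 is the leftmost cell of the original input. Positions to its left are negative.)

Execution trace (head position shown):
Step 0: [r0]y  (head at position 0)
Step 1: move left → [rA]□□  (head at position -1)

After 1 step, the head is at position -1.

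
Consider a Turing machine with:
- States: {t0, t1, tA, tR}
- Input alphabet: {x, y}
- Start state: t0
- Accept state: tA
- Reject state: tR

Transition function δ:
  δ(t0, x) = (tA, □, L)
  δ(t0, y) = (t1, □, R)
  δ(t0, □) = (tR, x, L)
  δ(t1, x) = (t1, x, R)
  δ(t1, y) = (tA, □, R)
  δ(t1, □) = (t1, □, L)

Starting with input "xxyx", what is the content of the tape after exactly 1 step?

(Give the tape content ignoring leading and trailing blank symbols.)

Execution trace:
Initial: [t0]xxyx
Step 1: δ(t0, x) = (tA, □, L) → [tA]□□xyx

The machine reaches the accept state tA and halts.

After 1 step, the tape (ignoring leading/trailing blanks) is: xyx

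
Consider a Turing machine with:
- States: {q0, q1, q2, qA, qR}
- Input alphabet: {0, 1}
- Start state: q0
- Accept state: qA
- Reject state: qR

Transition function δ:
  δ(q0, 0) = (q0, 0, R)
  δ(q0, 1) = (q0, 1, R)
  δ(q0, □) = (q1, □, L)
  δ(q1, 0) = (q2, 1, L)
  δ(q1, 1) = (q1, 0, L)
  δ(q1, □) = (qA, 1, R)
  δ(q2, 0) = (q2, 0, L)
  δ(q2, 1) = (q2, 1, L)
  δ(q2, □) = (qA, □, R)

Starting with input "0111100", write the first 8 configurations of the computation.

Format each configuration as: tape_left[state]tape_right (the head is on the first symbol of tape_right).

Transitions applied:
Step 1: δ(q0, 0) = (q0, 0, R)
Step 2: δ(q0, 1) = (q0, 1, R)
Step 3: δ(q0, 1) = (q0, 1, R)
Step 4: δ(q0, 1) = (q0, 1, R)
Step 5: δ(q0, 1) = (q0, 1, R)
Step 6: δ(q0, 0) = (q0, 0, R)
Step 7: δ(q0, 0) = (q0, 0, R)

The first 8 configurations are:
[q0]0111100 ⊢ 0[q0]111100 ⊢ 01[q0]11100 ⊢ 011[q0]1100 ⊢ 0111[q0]100 ⊢ 01111[q0]00 ⊢ 011110[q0]0 ⊢ 0111100[q0]□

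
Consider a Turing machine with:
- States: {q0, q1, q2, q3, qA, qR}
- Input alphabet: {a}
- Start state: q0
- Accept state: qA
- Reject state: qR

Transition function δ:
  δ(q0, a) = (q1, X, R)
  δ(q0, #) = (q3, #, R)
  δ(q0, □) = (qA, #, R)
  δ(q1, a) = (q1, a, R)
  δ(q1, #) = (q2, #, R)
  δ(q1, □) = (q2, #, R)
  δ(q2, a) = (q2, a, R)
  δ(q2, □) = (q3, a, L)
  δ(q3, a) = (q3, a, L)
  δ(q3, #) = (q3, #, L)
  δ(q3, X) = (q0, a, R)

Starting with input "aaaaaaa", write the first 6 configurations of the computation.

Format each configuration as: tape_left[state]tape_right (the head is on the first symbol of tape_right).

Transitions applied:
Step 1: δ(q0, a) = (q1, X, R)
Step 2: δ(q1, a) = (q1, a, R)
Step 3: δ(q1, a) = (q1, a, R)
Step 4: δ(q1, a) = (q1, a, R)
Step 5: δ(q1, a) = (q1, a, R)

The first 6 configurations are:
[q0]aaaaaaa ⊢ X[q1]aaaaaa ⊢ Xa[q1]aaaaa ⊢ Xaa[q1]aaaa ⊢ Xaaa[q1]aaa ⊢ Xaaaa[q1]aa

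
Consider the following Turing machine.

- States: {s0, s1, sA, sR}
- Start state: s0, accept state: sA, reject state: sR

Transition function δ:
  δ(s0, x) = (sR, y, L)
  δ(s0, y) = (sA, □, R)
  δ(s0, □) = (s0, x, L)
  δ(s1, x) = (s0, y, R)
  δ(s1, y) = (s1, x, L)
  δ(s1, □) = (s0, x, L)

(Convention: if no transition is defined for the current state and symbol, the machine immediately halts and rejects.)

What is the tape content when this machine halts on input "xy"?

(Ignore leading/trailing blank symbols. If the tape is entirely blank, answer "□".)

Execution trace:
Initial: [s0]xy
Step 1: δ(s0, x) = (sR, y, L) → [sR]□yy

The machine reaches the reject state sR and halts.

Final tape (ignoring leading/trailing blanks): yy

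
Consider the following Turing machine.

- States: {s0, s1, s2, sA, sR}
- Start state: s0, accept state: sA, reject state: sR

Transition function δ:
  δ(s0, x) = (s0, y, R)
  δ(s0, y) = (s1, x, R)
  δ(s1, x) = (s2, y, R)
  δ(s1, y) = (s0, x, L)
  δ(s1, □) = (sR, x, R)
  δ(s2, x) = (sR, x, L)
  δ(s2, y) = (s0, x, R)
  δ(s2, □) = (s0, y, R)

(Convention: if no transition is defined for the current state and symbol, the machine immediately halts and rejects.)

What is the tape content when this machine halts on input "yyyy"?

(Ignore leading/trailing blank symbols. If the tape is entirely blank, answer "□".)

Execution trace:
Initial: [s0]yyyy
Step 1: δ(s0, y) = (s1, x, R) → x[s1]yyy
Step 2: δ(s1, y) = (s0, x, L) → [s0]xxyy
Step 3: δ(s0, x) = (s0, y, R) → y[s0]xyy
Step 4: δ(s0, x) = (s0, y, R) → yy[s0]yy
Step 5: δ(s0, y) = (s1, x, R) → yyx[s1]y
Step 6: δ(s1, y) = (s0, x, L) → yy[s0]xx
Step 7: δ(s0, x) = (s0, y, R) → yyy[s0]x
Step 8: δ(s0, x) = (s0, y, R) → yyyy[s0]□

No transition is defined for δ(s0, □). By convention the machine halts and rejects.

Final tape (ignoring leading/trailing blanks): yyyy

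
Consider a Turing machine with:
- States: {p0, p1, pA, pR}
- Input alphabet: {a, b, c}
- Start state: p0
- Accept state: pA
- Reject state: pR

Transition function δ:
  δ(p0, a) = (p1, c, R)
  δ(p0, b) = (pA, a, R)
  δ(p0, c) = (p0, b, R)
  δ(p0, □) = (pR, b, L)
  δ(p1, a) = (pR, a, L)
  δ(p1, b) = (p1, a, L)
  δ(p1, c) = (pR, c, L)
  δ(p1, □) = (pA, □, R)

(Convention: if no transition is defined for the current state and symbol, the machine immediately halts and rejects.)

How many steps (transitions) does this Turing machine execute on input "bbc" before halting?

Execution trace:
Initial: [p0]bbc
Step 1: δ(p0, b) = (pA, a, R) → a[pA]bc

The machine reaches the accept state pA and halts.

The machine executed 1 step before halting.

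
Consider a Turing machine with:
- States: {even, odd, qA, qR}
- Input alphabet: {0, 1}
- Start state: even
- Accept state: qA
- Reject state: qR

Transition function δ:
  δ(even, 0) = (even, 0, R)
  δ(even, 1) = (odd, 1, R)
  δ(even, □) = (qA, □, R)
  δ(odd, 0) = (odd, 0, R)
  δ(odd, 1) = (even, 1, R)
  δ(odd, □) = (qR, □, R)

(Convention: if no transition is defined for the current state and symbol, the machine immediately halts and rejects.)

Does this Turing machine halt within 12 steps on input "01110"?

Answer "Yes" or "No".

Execution trace:
Initial: [even]01110
Step 1: δ(even, 0) = (even, 0, R) → 0[even]1110
Step 2: δ(even, 1) = (odd, 1, R) → 01[odd]110
Step 3: δ(odd, 1) = (even, 1, R) → 011[even]10
Step 4: δ(even, 1) = (odd, 1, R) → 0111[odd]0
Step 5: δ(odd, 0) = (odd, 0, R) → 01110[odd]□
Step 6: δ(odd, □) = (qR, □, R) → 01110□[qR]□

The machine reaches the reject state qR and halts.
The machine halted after 6 steps (within the 12-step bound).

Answer: Yes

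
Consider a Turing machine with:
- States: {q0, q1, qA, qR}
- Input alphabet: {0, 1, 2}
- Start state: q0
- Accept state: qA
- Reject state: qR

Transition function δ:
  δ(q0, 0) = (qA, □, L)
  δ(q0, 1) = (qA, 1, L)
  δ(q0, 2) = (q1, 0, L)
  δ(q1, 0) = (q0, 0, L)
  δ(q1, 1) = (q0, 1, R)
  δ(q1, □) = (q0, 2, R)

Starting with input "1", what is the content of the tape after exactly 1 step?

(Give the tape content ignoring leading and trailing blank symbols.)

Execution trace:
Initial: [q0]1
Step 1: δ(q0, 1) = (qA, 1, L) → [qA]□1

The machine reaches the accept state qA and halts.

After 1 step, the tape (ignoring leading/trailing blanks) is: 1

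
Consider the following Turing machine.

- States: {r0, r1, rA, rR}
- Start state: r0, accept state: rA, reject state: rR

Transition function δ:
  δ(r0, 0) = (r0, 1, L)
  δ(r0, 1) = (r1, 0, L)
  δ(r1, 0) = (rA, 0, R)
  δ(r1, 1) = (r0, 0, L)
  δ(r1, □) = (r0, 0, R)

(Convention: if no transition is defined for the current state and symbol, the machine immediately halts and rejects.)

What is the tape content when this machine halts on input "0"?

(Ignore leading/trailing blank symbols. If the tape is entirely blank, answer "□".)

Execution trace:
Initial: [r0]0
Step 1: δ(r0, 0) = (r0, 1, L) → [r0]□1

No transition is defined for δ(r0, □). By convention the machine halts and rejects.

Final tape (ignoring leading/trailing blanks): 1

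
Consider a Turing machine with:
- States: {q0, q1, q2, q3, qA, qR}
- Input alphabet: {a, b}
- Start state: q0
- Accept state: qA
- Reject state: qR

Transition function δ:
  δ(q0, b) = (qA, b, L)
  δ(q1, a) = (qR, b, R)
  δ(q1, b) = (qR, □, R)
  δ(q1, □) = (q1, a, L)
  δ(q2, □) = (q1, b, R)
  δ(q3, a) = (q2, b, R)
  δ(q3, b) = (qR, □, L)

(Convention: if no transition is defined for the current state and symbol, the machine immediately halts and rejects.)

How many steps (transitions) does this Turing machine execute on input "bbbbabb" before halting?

Execution trace:
Initial: [q0]bbbbabb
Step 1: δ(q0, b) = (qA, b, L) → [qA]□bbbbabb

The machine reaches the accept state qA and halts.

The machine executed 1 step before halting.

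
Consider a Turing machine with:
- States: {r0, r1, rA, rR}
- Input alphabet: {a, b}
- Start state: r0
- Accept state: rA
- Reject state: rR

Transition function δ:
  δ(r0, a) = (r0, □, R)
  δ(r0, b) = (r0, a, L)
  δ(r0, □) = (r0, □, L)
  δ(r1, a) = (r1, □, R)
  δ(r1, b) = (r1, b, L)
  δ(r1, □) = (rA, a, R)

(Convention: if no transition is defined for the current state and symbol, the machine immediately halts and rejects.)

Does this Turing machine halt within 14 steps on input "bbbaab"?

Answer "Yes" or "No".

Execution trace:
Initial: [r0]bbbaab
Step 1: δ(r0, b) = (r0, a, L) → [r0]□abbaab
Step 2: δ(r0, □) = (r0, □, L) → [r0]□□abbaab
Step 3: δ(r0, □) = (r0, □, L) → [r0]□□□abbaab
Step 4: δ(r0, □) = (r0, □, L) → [r0]□□□□abbaab
Step 5: δ(r0, □) = (r0, □, L) → [r0]□□□□□abbaab
Step 6: δ(r0, □) = (r0, □, L) → [r0]□□□□□□abbaab
Step 7: δ(r0, □) = (r0, □, L) → [r0]□□□□□□□abbaab
Step 8: δ(r0, □) = (r0, □, L) → [r0]□□□□□□□□abbaab
Step 9: δ(r0, □) = (r0, □, L) → [r0]□□□□□□□□□abbaab
Step 10: δ(r0, □) = (r0, □, L) → [r0]□□□□□□□□□□abbaab
Step 11: δ(r0, □) = (r0, □, L) → [r0]□□□□□□□□□□□abbaab
Step 12: δ(r0, □) = (r0, □, L) → [r0]□□□□□□□□□□□□abbaab
Step 13: δ(r0, □) = (r0, □, L) → [r0]□□□□□□□□□□□□□abbaab
Step 14: δ(r0, □) = (r0, □, L) → [r0]□□□□□□□□□□□□□□abbaab

The machine has not reached a halting state after 14 steps.
The machine did not halt within the 14-step bound.

Answer: No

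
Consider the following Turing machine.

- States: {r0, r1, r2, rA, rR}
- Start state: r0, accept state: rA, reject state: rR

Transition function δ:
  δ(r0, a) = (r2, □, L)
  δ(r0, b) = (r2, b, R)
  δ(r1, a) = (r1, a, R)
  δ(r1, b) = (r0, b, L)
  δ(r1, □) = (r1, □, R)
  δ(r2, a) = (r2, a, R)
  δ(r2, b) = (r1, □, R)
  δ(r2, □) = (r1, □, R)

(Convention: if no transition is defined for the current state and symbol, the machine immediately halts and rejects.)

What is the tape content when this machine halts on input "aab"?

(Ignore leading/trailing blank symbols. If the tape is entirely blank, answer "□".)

Execution trace:
Initial: [r0]aab
Step 1: δ(r0, a) = (r2, □, L) → [r2]□□ab
Step 2: δ(r2, □) = (r1, □, R) → □[r1]□ab
Step 3: δ(r1, □) = (r1, □, R) → □□[r1]ab
Step 4: δ(r1, a) = (r1, a, R) → □□a[r1]b
Step 5: δ(r1, b) = (r0, b, L) → □□[r0]ab
Step 6: δ(r0, a) = (r2, □, L) → □[r2]□□b
Step 7: δ(r2, □) = (r1, □, R) → □□[r1]□b
Step 8: δ(r1, □) = (r1, □, R) → □□□[r1]b
Step 9: δ(r1, b) = (r0, b, L) → □□[r0]□b

No transition is defined for δ(r0, □). By convention the machine halts and rejects.

Final tape (ignoring leading/trailing blanks): b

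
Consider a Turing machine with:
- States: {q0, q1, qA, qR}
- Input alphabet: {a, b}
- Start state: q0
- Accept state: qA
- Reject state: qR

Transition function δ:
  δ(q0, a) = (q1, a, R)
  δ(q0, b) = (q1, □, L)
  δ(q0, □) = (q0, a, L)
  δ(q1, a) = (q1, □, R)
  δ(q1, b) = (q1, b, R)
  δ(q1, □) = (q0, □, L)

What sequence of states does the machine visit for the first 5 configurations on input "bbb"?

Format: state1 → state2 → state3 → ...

Execution trace:
Initial: [q0]bbb
Step 1: δ(q0, b) = (q1, □, L) → [q1]□□bb
Step 2: δ(q1, □) = (q0, □, L) → [q0]□□□bb
Step 3: δ(q0, □) = (q0, a, L) → [q0]□a□□bb
Step 4: δ(q0, □) = (q0, a, L) → [q0]□aa□□bb

State sequence: q0 → q1 → q0 → q0 → q0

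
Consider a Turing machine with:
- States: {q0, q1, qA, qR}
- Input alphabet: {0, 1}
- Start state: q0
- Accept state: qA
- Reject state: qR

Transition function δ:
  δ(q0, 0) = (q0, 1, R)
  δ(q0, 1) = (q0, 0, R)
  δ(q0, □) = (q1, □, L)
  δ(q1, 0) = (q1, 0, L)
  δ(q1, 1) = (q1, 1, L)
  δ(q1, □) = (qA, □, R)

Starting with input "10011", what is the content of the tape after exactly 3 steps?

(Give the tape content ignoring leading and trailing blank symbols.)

Execution trace:
Initial: [q0]10011
Step 1: δ(q0, 1) = (q0, 0, R) → 0[q0]0011
Step 2: δ(q0, 0) = (q0, 1, R) → 01[q0]011
Step 3: δ(q0, 0) = (q0, 1, R) → 011[q0]11

After 3 steps, the tape (ignoring leading/trailing blanks) is: 01111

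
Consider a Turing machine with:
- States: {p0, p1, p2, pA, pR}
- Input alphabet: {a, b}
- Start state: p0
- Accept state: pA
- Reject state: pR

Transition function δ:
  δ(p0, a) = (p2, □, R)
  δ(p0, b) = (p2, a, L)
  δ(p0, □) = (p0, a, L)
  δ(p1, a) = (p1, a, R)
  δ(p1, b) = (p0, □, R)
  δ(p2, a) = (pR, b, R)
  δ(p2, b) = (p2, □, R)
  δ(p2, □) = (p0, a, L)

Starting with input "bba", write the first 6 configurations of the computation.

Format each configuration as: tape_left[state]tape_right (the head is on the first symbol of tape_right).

Transitions applied:
Step 1: δ(p0, b) = (p2, a, L)
Step 2: δ(p2, □) = (p0, a, L)
Step 3: δ(p0, □) = (p0, a, L)
Step 4: δ(p0, □) = (p0, a, L)
Step 5: δ(p0, □) = (p0, a, L)

The first 6 configurations are:
[p0]bba ⊢ [p2]□aba ⊢ [p0]□aaba ⊢ [p0]□aaaba ⊢ [p0]□aaaaba ⊢ [p0]□aaaaaba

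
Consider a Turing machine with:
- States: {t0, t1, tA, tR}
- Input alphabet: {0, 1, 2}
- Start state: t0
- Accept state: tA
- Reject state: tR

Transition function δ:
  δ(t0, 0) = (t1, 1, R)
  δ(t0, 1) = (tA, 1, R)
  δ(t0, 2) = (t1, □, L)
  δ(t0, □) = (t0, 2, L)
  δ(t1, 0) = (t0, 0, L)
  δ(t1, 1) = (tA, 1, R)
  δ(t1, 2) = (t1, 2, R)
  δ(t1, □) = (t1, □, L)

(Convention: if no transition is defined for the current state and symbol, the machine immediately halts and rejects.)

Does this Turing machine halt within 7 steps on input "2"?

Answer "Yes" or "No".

Execution trace:
Initial: [t0]2
Step 1: δ(t0, 2) = (t1, □, L) → [t1]□□
Step 2: δ(t1, □) = (t1, □, L) → [t1]□□□
Step 3: δ(t1, □) = (t1, □, L) → [t1]□□□□
Step 4: δ(t1, □) = (t1, □, L) → [t1]□□□□□
Step 5: δ(t1, □) = (t1, □, L) → [t1]□□□□□□
Step 6: δ(t1, □) = (t1, □, L) → [t1]□□□□□□□
Step 7: δ(t1, □) = (t1, □, L) → [t1]□□□□□□□□

The machine has not reached a halting state after 7 steps.
The machine did not halt within the 7-step bound.

Answer: No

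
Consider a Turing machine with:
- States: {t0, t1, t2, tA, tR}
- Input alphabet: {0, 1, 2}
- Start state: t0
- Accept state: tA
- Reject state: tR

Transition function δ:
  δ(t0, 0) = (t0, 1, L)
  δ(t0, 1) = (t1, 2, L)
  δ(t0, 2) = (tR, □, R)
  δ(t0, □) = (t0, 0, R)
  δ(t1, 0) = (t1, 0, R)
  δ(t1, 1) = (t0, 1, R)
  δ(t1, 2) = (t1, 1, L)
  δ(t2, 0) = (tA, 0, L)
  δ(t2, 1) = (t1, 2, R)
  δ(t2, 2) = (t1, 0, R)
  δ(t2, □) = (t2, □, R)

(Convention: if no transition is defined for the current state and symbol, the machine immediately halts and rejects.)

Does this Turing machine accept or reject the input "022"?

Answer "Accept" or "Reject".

Execution trace:
Initial: [t0]022
Step 1: δ(t0, 0) = (t0, 1, L) → [t0]□122
Step 2: δ(t0, □) = (t0, 0, R) → 0[t0]122
Step 3: δ(t0, 1) = (t1, 2, L) → [t1]0222
Step 4: δ(t1, 0) = (t1, 0, R) → 0[t1]222
Step 5: δ(t1, 2) = (t1, 1, L) → [t1]0122
Step 6: δ(t1, 0) = (t1, 0, R) → 0[t1]122
Step 7: δ(t1, 1) = (t0, 1, R) → 01[t0]22
Step 8: δ(t0, 2) = (tR, □, R) → 01□[tR]2

The machine reaches the reject state tR and halts.

Answer: Reject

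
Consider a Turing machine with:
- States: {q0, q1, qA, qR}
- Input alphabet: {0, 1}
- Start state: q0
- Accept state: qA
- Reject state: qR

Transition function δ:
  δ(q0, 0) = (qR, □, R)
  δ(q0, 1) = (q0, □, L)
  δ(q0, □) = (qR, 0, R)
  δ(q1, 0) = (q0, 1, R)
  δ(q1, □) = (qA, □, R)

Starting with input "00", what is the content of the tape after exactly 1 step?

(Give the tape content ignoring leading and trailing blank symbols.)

Execution trace:
Initial: [q0]00
Step 1: δ(q0, 0) = (qR, □, R) → □[qR]0

The machine reaches the reject state qR and halts.

After 1 step, the tape (ignoring leading/trailing blanks) is: 0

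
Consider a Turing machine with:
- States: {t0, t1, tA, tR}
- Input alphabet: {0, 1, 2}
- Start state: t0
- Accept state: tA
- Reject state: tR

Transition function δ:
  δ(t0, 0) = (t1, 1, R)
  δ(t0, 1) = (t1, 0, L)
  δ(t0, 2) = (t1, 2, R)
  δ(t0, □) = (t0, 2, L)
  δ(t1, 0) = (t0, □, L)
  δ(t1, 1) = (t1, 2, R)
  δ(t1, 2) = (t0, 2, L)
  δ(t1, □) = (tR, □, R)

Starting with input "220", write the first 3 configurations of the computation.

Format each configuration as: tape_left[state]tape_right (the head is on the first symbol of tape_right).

Transitions applied:
Step 1: δ(t0, 2) = (t1, 2, R)
Step 2: δ(t1, 2) = (t0, 2, L)

The first 3 configurations are:
[t0]220 ⊢ 2[t1]20 ⊢ [t0]220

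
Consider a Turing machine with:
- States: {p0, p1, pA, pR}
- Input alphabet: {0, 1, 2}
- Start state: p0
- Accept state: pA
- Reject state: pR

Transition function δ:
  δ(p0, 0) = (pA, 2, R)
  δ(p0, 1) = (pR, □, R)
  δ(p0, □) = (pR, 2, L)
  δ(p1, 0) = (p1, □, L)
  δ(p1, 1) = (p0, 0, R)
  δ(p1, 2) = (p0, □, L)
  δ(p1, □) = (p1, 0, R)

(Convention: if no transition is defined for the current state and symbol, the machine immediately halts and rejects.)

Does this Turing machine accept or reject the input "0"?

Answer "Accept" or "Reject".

Execution trace:
Initial: [p0]0
Step 1: δ(p0, 0) = (pA, 2, R) → 2[pA]□

The machine reaches the accept state pA and halts.

Answer: Accept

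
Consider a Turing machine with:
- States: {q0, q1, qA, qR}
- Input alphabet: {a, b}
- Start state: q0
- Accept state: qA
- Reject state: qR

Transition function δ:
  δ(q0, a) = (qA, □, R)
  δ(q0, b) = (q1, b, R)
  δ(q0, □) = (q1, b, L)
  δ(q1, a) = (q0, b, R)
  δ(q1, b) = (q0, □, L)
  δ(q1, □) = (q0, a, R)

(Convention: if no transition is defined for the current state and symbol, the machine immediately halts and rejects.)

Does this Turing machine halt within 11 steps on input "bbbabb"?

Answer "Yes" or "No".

Execution trace:
Initial: [q0]bbbabb
Step 1: δ(q0, b) = (q1, b, R) → b[q1]bbabb
Step 2: δ(q1, b) = (q0, □, L) → [q0]b□babb
Step 3: δ(q0, b) = (q1, b, R) → b[q1]□babb
Step 4: δ(q1, □) = (q0, a, R) → ba[q0]babb
Step 5: δ(q0, b) = (q1, b, R) → bab[q1]abb
Step 6: δ(q1, a) = (q0, b, R) → babb[q0]bb
Step 7: δ(q0, b) = (q1, b, R) → babbb[q1]b
Step 8: δ(q1, b) = (q0, □, L) → babb[q0]b□
Step 9: δ(q0, b) = (q1, b, R) → babbb[q1]□
Step 10: δ(q1, □) = (q0, a, R) → babbba[q0]□
Step 11: δ(q0, □) = (q1, b, L) → babbb[q1]ab

The machine has not reached a halting state after 11 steps.
The machine did not halt within the 11-step bound.

Answer: No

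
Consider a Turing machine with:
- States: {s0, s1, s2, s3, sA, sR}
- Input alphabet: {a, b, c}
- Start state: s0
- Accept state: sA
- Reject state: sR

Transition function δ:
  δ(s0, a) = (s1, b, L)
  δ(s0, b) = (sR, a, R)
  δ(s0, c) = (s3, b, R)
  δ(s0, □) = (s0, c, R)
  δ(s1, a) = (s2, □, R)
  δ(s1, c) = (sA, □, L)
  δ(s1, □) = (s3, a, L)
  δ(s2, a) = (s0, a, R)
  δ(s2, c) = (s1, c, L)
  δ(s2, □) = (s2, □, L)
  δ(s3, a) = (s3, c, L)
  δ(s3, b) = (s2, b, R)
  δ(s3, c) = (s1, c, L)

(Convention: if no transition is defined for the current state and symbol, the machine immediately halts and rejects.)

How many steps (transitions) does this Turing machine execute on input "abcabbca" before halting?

Execution trace:
Initial: [s0]abcabbca
Step 1: δ(s0, a) = (s1, b, L) → [s1]□bbcabbca
Step 2: δ(s1, □) = (s3, a, L) → [s3]□abbcabbca

No transition is defined for δ(s3, □). By convention the machine halts and rejects.

The machine executed 2 steps before halting.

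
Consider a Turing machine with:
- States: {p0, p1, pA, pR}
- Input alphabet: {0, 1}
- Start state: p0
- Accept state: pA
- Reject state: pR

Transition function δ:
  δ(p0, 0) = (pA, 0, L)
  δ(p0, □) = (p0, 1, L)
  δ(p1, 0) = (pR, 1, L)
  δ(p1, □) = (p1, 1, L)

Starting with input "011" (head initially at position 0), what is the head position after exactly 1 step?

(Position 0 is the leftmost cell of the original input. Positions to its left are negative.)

Execution trace (head position shown):
Step 0: [p0]011  (head at position 0)
Step 1: move left → [pA]□011  (head at position -1)

After 1 step, the head is at position -1.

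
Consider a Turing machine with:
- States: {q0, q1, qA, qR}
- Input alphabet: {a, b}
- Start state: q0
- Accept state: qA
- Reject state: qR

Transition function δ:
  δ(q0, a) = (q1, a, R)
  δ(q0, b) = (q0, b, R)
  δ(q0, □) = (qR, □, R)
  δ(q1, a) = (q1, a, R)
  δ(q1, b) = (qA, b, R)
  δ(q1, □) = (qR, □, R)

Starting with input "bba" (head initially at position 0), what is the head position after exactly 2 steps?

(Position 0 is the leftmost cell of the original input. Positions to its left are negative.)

Execution trace (head position shown):
Step 0: [q0]bba  (head at position 0)
Step 1: move right → b[q0]ba  (head at position 1)
Step 2: move right → bb[q0]a  (head at position 2)

After 2 steps, the head is at position 2.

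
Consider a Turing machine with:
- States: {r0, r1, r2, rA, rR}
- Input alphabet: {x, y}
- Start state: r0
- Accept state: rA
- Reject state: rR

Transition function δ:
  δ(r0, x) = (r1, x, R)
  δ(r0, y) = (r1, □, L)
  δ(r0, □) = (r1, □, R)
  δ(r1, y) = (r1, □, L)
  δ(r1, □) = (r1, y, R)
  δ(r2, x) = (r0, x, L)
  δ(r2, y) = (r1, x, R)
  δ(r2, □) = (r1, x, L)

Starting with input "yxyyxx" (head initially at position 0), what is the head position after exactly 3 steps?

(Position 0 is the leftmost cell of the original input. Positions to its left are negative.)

Execution trace (head position shown):
Step 0: [r0]yxyyxx  (head at position 0)
Step 1: move left → [r1]□□xyyxx  (head at position -1)
Step 2: move right → y[r1]□xyyxx  (head at position 0)
Step 3: move right → yy[r1]xyyxx  (head at position 1)

After 3 steps, the head is at position 1.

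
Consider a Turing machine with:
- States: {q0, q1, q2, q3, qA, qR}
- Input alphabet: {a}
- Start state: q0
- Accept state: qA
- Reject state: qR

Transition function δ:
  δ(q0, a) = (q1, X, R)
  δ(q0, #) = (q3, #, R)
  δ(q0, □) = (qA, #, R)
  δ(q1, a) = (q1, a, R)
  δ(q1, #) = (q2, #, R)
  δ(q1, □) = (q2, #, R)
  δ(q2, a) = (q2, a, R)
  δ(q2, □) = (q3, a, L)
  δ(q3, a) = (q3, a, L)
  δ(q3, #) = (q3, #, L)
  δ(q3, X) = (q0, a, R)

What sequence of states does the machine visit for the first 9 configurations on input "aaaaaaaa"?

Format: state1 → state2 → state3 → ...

Execution trace:
Initial: [q0]aaaaaaaa
Step 1: δ(q0, a) = (q1, X, R) → X[q1]aaaaaaa
Step 2: δ(q1, a) = (q1, a, R) → Xa[q1]aaaaaa
Step 3: δ(q1, a) = (q1, a, R) → Xaa[q1]aaaaa
Step 4: δ(q1, a) = (q1, a, R) → Xaaa[q1]aaaa
Step 5: δ(q1, a) = (q1, a, R) → Xaaaa[q1]aaa
Step 6: δ(q1, a) = (q1, a, R) → Xaaaaa[q1]aa
Step 7: δ(q1, a) = (q1, a, R) → Xaaaaaa[q1]a
Step 8: δ(q1, a) = (q1, a, R) → Xaaaaaaa[q1]□

State sequence: q0 → q1 → q1 → q1 → q1 → q1 → q1 → q1 → q1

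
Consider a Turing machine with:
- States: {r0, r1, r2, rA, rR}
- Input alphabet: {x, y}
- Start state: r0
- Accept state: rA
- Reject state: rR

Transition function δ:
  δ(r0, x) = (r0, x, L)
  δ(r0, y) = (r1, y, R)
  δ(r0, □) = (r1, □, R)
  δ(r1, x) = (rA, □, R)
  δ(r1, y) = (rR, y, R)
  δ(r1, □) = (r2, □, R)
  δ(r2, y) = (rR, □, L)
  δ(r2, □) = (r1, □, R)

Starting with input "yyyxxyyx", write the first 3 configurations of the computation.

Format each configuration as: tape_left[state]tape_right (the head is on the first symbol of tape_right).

Transitions applied:
Step 1: δ(r0, y) = (r1, y, R)
Step 2: δ(r1, y) = (rR, y, R)

The first 3 configurations are:
[r0]yyyxxyyx ⊢ y[r1]yyxxyyx ⊢ yy[rR]yxxyyx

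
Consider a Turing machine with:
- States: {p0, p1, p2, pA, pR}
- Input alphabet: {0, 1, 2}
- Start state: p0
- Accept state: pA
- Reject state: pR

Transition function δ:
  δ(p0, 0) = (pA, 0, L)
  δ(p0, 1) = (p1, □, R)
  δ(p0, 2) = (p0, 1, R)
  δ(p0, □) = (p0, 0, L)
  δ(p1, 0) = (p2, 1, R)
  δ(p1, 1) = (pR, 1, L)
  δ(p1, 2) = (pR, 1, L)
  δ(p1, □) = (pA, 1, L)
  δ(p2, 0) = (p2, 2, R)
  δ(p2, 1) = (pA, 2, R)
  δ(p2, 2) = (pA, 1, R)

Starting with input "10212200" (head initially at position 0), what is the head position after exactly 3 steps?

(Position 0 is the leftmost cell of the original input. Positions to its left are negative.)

Execution trace (head position shown):
Step 0: [p0]10212200  (head at position 0)
Step 1: move right → □[p1]0212200  (head at position 1)
Step 2: move right → □1[p2]212200  (head at position 2)
Step 3: move right → □11[pA]12200  (head at position 3)

After 3 steps, the head is at position 3.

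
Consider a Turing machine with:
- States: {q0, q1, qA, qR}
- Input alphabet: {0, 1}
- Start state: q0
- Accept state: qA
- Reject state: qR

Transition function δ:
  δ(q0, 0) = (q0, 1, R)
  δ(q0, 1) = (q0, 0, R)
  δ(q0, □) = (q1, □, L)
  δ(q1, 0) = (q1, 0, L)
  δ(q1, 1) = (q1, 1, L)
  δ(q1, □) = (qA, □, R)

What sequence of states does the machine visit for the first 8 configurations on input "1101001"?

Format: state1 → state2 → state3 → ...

Execution trace:
Initial: [q0]1101001
Step 1: δ(q0, 1) = (q0, 0, R) → 0[q0]101001
Step 2: δ(q0, 1) = (q0, 0, R) → 00[q0]01001
Step 3: δ(q0, 0) = (q0, 1, R) → 001[q0]1001
Step 4: δ(q0, 1) = (q0, 0, R) → 0010[q0]001
Step 5: δ(q0, 0) = (q0, 1, R) → 00101[q0]01
Step 6: δ(q0, 0) = (q0, 1, R) → 001011[q0]1
Step 7: δ(q0, 1) = (q0, 0, R) → 0010110[q0]□

State sequence: q0 → q0 → q0 → q0 → q0 → q0 → q0 → q0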